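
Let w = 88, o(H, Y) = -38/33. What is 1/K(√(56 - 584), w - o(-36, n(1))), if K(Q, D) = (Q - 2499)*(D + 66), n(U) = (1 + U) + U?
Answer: -27489/10659036160 - 11*I*√33/2664759040 ≈ -2.5789e-6 - 2.3713e-8*I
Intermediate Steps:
n(U) = 1 + 2*U
o(H, Y) = -38/33 (o(H, Y) = -38*1/33 = -38/33)
K(Q, D) = (-2499 + Q)*(66 + D)
1/K(√(56 - 584), w - o(-36, n(1))) = 1/(-164934 - 2499*(88 - 1*(-38/33)) + 66*√(56 - 584) + (88 - 1*(-38/33))*√(56 - 584)) = 1/(-164934 - 2499*(88 + 38/33) + 66*√(-528) + (88 + 38/33)*√(-528)) = 1/(-164934 - 2499*2942/33 + 66*(4*I*√33) + 2942*(4*I*√33)/33) = 1/(-164934 - 2450686/11 + 264*I*√33 + 11768*I*√33/33) = 1/(-4264960/11 + 20480*I*√33/33)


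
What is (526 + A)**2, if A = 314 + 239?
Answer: 1164241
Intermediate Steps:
A = 553
(526 + A)**2 = (526 + 553)**2 = 1079**2 = 1164241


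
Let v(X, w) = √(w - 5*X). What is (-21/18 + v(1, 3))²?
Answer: (7 - 6*I*√2)²/36 ≈ -0.63889 - 3.2998*I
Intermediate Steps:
(-21/18 + v(1, 3))² = (-21/18 + √(3 - 5*1))² = (-21*1/18 + √(3 - 5))² = (-7/6 + √(-2))² = (-7/6 + I*√2)²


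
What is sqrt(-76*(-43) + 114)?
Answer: sqrt(3382) ≈ 58.155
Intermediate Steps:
sqrt(-76*(-43) + 114) = sqrt(3268 + 114) = sqrt(3382)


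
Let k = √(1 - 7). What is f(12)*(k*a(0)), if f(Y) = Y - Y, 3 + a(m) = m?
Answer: 0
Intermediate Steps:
k = I*√6 (k = √(-6) = I*√6 ≈ 2.4495*I)
a(m) = -3 + m
f(Y) = 0
f(12)*(k*a(0)) = 0*((I*√6)*(-3 + 0)) = 0*((I*√6)*(-3)) = 0*(-3*I*√6) = 0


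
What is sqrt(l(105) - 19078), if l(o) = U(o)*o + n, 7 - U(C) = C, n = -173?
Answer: I*sqrt(29541) ≈ 171.88*I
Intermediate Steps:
U(C) = 7 - C
l(o) = -173 + o*(7 - o) (l(o) = (7 - o)*o - 173 = o*(7 - o) - 173 = -173 + o*(7 - o))
sqrt(l(105) - 19078) = sqrt((-173 - 1*105*(-7 + 105)) - 19078) = sqrt((-173 - 1*105*98) - 19078) = sqrt((-173 - 10290) - 19078) = sqrt(-10463 - 19078) = sqrt(-29541) = I*sqrt(29541)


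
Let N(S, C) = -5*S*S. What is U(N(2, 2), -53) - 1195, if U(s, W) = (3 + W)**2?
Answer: 1305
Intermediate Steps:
N(S, C) = -5*S**2
U(N(2, 2), -53) - 1195 = (3 - 53)**2 - 1195 = (-50)**2 - 1195 = 2500 - 1195 = 1305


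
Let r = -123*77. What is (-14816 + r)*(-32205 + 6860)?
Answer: 615554015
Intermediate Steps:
r = -9471
(-14816 + r)*(-32205 + 6860) = (-14816 - 9471)*(-32205 + 6860) = -24287*(-25345) = 615554015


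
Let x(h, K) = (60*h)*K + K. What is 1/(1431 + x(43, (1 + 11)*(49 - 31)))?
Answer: 1/558927 ≈ 1.7891e-6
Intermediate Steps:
x(h, K) = K + 60*K*h (x(h, K) = 60*K*h + K = K + 60*K*h)
1/(1431 + x(43, (1 + 11)*(49 - 31))) = 1/(1431 + ((1 + 11)*(49 - 31))*(1 + 60*43)) = 1/(1431 + (12*18)*(1 + 2580)) = 1/(1431 + 216*2581) = 1/(1431 + 557496) = 1/558927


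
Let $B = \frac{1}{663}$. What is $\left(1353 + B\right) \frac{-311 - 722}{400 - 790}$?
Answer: $\frac{92664232}{25857} \approx 3583.7$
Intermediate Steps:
$B = \frac{1}{663} \approx 0.0015083$
$\left(1353 + B\right) \frac{-311 - 722}{400 - 790} = \left(1353 + \frac{1}{663}\right) \frac{-311 - 722}{400 - 790} = \frac{897040 \left(- \frac{1033}{-390}\right)}{663} = \frac{897040 \left(\left(-1033\right) \left(- \frac{1}{390}\right)\right)}{663} = \frac{897040}{663} \cdot \frac{1033}{390} = \frac{92664232}{25857}$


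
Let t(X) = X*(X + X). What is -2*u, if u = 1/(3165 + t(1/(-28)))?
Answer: -784/1240681 ≈ -0.00063191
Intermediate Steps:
t(X) = 2*X² (t(X) = X*(2*X) = 2*X²)
u = 392/1240681 (u = 1/(3165 + 2*(1/(-28))²) = 1/(3165 + 2*(-1/28)²) = 1/(3165 + 2*(1/784)) = 1/(3165 + 1/392) = 1/(1240681/392) = 392/1240681 ≈ 0.00031596)
-2*u = -2*392/1240681 = -784/1240681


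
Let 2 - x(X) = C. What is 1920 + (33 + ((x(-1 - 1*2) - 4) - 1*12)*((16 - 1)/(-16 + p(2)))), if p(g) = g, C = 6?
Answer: 13821/7 ≈ 1974.4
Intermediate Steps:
x(X) = -4 (x(X) = 2 - 1*6 = 2 - 6 = -4)
1920 + (33 + ((x(-1 - 1*2) - 4) - 1*12)*((16 - 1)/(-16 + p(2)))) = 1920 + (33 + ((-4 - 4) - 1*12)*((16 - 1)/(-16 + 2))) = 1920 + (33 + (-8 - 12)*(15/(-14))) = 1920 + (33 - 300*(-1)/14) = 1920 + (33 - 20*(-15/14)) = 1920 + (33 + 150/7) = 1920 + 381/7 = 13821/7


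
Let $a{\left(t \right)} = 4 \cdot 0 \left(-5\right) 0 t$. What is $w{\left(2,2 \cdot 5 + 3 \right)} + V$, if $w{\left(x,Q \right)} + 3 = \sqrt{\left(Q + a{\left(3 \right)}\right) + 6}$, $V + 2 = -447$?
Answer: $-452 + \sqrt{19} \approx -447.64$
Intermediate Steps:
$V = -449$ ($V = -2 - 447 = -449$)
$a{\left(t \right)} = 0$ ($a{\left(t \right)} = 0 \cdot 0 t = 0 \cdot 0 = 0$)
$w{\left(x,Q \right)} = -3 + \sqrt{6 + Q}$ ($w{\left(x,Q \right)} = -3 + \sqrt{\left(Q + 0\right) + 6} = -3 + \sqrt{Q + 6} = -3 + \sqrt{6 + Q}$)
$w{\left(2,2 \cdot 5 + 3 \right)} + V = \left(-3 + \sqrt{6 + \left(2 \cdot 5 + 3\right)}\right) - 449 = \left(-3 + \sqrt{6 + \left(10 + 3\right)}\right) - 449 = \left(-3 + \sqrt{6 + 13}\right) - 449 = \left(-3 + \sqrt{19}\right) - 449 = -452 + \sqrt{19}$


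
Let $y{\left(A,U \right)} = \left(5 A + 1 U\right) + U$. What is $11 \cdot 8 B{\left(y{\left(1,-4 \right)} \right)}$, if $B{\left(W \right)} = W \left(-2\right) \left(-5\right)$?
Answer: $-2640$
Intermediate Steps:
$y{\left(A,U \right)} = 2 U + 5 A$ ($y{\left(A,U \right)} = \left(5 A + U\right) + U = \left(U + 5 A\right) + U = 2 U + 5 A$)
$B{\left(W \right)} = 10 W$ ($B{\left(W \right)} = - 2 W \left(-5\right) = 10 W$)
$11 \cdot 8 B{\left(y{\left(1,-4 \right)} \right)} = 11 \cdot 8 \cdot 10 \left(2 \left(-4\right) + 5 \cdot 1\right) = 88 \cdot 10 \left(-8 + 5\right) = 88 \cdot 10 \left(-3\right) = 88 \left(-30\right) = -2640$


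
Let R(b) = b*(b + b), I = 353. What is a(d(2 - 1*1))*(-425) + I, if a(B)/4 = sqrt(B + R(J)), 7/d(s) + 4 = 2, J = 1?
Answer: 353 - 850*I*sqrt(6) ≈ 353.0 - 2082.1*I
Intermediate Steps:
d(s) = -7/2 (d(s) = 7/(-4 + 2) = 7/(-2) = 7*(-1/2) = -7/2)
R(b) = 2*b**2 (R(b) = b*(2*b) = 2*b**2)
a(B) = 4*sqrt(2 + B) (a(B) = 4*sqrt(B + 2*1**2) = 4*sqrt(B + 2*1) = 4*sqrt(B + 2) = 4*sqrt(2 + B))
a(d(2 - 1*1))*(-425) + I = (4*sqrt(2 - 7/2))*(-425) + 353 = (4*sqrt(-3/2))*(-425) + 353 = (4*(I*sqrt(6)/2))*(-425) + 353 = (2*I*sqrt(6))*(-425) + 353 = -850*I*sqrt(6) + 353 = 353 - 850*I*sqrt(6)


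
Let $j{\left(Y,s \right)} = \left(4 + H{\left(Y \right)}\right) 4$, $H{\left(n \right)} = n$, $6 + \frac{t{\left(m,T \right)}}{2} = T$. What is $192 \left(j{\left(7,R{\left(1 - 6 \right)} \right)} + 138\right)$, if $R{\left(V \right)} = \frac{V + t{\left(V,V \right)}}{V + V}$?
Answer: $34944$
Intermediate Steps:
$t{\left(m,T \right)} = -12 + 2 T$
$R{\left(V \right)} = \frac{-12 + 3 V}{2 V}$ ($R{\left(V \right)} = \frac{V + \left(-12 + 2 V\right)}{V + V} = \frac{-12 + 3 V}{2 V}$)
$j{\left(Y,s \right)} = 16 + 4 Y$ ($j{\left(Y,s \right)} = \left(4 + Y\right) 4 = 16 + 4 Y$)
$192 \left(j{\left(7,R{\left(1 - 6 \right)} \right)} + 138\right) = 192 \left(\left(16 + 4 \cdot 7\right) + 138\right) = 192 \left(\left(16 + 28\right) + 138\right) = 192 \left(44 + 138\right) = 192 \cdot 182 = 34944$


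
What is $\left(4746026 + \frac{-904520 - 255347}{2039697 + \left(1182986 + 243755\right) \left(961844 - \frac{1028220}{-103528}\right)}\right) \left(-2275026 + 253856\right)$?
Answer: $- \frac{340710643800972580625015479560}{35518346904941837} \approx -9.5925 \cdot 10^{12}$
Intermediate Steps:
$\left(4746026 + \frac{-904520 - 255347}{2039697 + \left(1182986 + 243755\right) \left(961844 - \frac{1028220}{-103528}\right)}\right) \left(-2275026 + 253856\right) = \left(4746026 - \frac{1159867}{2039697 + 1426741 \left(961844 - - \frac{257055}{25882}\right)}\right) \left(-2021170\right) = \left(4746026 - \frac{1159867}{2039697 + 1426741 \left(961844 + \frac{257055}{25882}\right)}\right) \left(-2021170\right) = \left(4746026 - \frac{1159867}{2039697 + 1426741 \cdot \frac{24894703463}{25882}}\right) \left(-2021170\right) = \left(4746026 - \frac{1159867}{2039697 + \frac{35518294113504083}{25882}}\right) \left(-2021170\right) = \left(4746026 - \frac{1159867}{\frac{35518346904941837}{25882}}\right) \left(-2021170\right) = \left(4746026 - \frac{30019677694}{35518346904941837}\right) \left(-2021170\right) = \frac{168570997887843467212068}{35518346904941837} \left(-2021170\right) = - \frac{340710643800972580625015479560}{35518346904941837}$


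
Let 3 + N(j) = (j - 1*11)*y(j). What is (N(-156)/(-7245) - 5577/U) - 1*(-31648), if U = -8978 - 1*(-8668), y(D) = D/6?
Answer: 2844755435/89838 ≈ 31665.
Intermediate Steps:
y(D) = D/6 (y(D) = D*(⅙) = D/6)
U = -310 (U = -8978 + 8668 = -310)
N(j) = -3 + j*(-11 + j)/6 (N(j) = -3 + (j - 1*11)*(j/6) = -3 + (j - 11)*(j/6) = -3 + (-11 + j)*(j/6) = -3 + j*(-11 + j)/6)
(N(-156)/(-7245) - 5577/U) - 1*(-31648) = ((-3 - 11/6*(-156) + (⅙)*(-156)²)/(-7245) - 5577/(-310)) - 1*(-31648) = ((-3 + 286 + (⅙)*24336)*(-1/7245) - 5577*(-1/310)) + 31648 = ((-3 + 286 + 4056)*(-1/7245) + 5577/310) + 31648 = (4339*(-1/7245) + 5577/310) + 31648 = (-4339/7245 + 5577/310) + 31648 = 1562411/89838 + 31648 = 2844755435/89838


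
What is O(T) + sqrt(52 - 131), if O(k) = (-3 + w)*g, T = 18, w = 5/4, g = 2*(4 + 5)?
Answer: -63/2 + I*sqrt(79) ≈ -31.5 + 8.8882*I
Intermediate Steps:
g = 18 (g = 2*9 = 18)
w = 5/4 (w = 5*(1/4) = 5/4 ≈ 1.2500)
O(k) = -63/2 (O(k) = (-3 + 5/4)*18 = -7/4*18 = -63/2)
O(T) + sqrt(52 - 131) = -63/2 + sqrt(52 - 131) = -63/2 + sqrt(-79) = -63/2 + I*sqrt(79)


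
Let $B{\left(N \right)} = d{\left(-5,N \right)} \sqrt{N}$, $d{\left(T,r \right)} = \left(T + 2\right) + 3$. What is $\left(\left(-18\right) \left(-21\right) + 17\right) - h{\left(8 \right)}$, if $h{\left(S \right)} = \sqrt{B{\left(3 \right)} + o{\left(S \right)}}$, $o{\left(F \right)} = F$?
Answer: $395 - 2 \sqrt{2} \approx 392.17$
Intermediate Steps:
$d{\left(T,r \right)} = 5 + T$ ($d{\left(T,r \right)} = \left(2 + T\right) + 3 = 5 + T$)
$B{\left(N \right)} = 0$ ($B{\left(N \right)} = \left(5 - 5\right) \sqrt{N} = 0 \sqrt{N} = 0$)
$h{\left(S \right)} = \sqrt{S}$ ($h{\left(S \right)} = \sqrt{0 + S} = \sqrt{S}$)
$\left(\left(-18\right) \left(-21\right) + 17\right) - h{\left(8 \right)} = \left(\left(-18\right) \left(-21\right) + 17\right) - \sqrt{8} = \left(378 + 17\right) - 2 \sqrt{2} = 395 - 2 \sqrt{2}$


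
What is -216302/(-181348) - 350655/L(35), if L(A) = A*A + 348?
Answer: -31625169947/142630202 ≈ -221.73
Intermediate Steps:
L(A) = 348 + A² (L(A) = A² + 348 = 348 + A²)
-216302/(-181348) - 350655/L(35) = -216302/(-181348) - 350655/(348 + 35²) = -216302*(-1/181348) - 350655/(348 + 1225) = 108151/90674 - 350655/1573 = -31625169947/142630202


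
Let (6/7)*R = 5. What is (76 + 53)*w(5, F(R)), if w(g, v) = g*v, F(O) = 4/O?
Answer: 3096/7 ≈ 442.29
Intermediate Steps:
R = 35/6 (R = (7/6)*5 = 35/6 ≈ 5.8333)
(76 + 53)*w(5, F(R)) = (76 + 53)*(5*(4/(35/6))) = 129*(5*(4*(6/35))) = 129*(5*(24/35)) = 129*(24/7) = 3096/7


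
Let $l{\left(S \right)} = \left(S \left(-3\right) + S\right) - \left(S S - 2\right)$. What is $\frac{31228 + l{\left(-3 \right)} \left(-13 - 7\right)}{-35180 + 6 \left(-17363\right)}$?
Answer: $- \frac{15624}{69679} \approx -0.22423$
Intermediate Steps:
$l{\left(S \right)} = 2 - S^{2} - 2 S$ ($l{\left(S \right)} = \left(- 3 S + S\right) - \left(S^{2} - 2\right) = - 2 S - \left(-2 + S^{2}\right) = 2 - S^{2} - 2 S$)
$\frac{31228 + l{\left(-3 \right)} \left(-13 - 7\right)}{-35180 + 6 \left(-17363\right)} = \frac{31228 + \left(2 - \left(-3\right)^{2} - -6\right) \left(-13 - 7\right)}{-35180 + 6 \left(-17363\right)} = \frac{31228 + \left(2 - 9 + 6\right) \left(-13 - 7\right)}{-35180 - 104178} = \frac{31228 + \left(2 - 9 + 6\right) \left(-20\right)}{-139358} = \left(31228 - -20\right) \left(- \frac{1}{139358}\right) = \left(31228 + 20\right) \left(- \frac{1}{139358}\right) = 31248 \left(- \frac{1}{139358}\right) = - \frac{15624}{69679}$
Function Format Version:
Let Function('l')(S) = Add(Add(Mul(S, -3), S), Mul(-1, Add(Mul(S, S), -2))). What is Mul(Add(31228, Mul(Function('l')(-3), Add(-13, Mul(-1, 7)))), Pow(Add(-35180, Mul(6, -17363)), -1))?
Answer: Rational(-15624, 69679) ≈ -0.22423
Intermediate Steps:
Function('l')(S) = Add(2, Mul(-1, Pow(S, 2)), Mul(-2, S)) (Function('l')(S) = Add(Add(Mul(-3, S), S), Mul(-1, Add(Pow(S, 2), -2))) = Add(Mul(-2, S), Mul(-1, Add(-2, Pow(S, 2)))) = Add(Mul(-2, S), Add(2, Mul(-1, Pow(S, 2)))) = Add(2, Mul(-1, Pow(S, 2)), Mul(-2, S)))
Mul(Add(31228, Mul(Function('l')(-3), Add(-13, Mul(-1, 7)))), Pow(Add(-35180, Mul(6, -17363)), -1)) = Mul(Add(31228, Mul(Add(2, Mul(-1, Pow(-3, 2)), Mul(-2, -3)), Add(-13, Mul(-1, 7)))), Pow(Add(-35180, Mul(6, -17363)), -1)) = Mul(Add(31228, Mul(Add(2, Mul(-1, 9), 6), Add(-13, -7))), Pow(Add(-35180, -104178), -1)) = Mul(Add(31228, Mul(Add(2, -9, 6), -20)), Pow(-139358, -1)) = Mul(Add(31228, Mul(-1, -20)), Rational(-1, 139358)) = Mul(Add(31228, 20), Rational(-1, 139358)) = Mul(31248, Rational(-1, 139358)) = Rational(-15624, 69679)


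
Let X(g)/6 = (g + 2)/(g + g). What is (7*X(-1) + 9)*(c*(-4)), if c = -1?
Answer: -48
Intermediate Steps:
X(g) = 3*(2 + g)/g (X(g) = 6*((g + 2)/(g + g)) = 6*((2 + g)/((2*g))) = 6*((2 + g)*(1/(2*g))) = 6*((2 + g)/(2*g)) = 3*(2 + g)/g)
(7*X(-1) + 9)*(c*(-4)) = (7*(3 + 6/(-1)) + 9)*(-1*(-4)) = (7*(3 + 6*(-1)) + 9)*4 = (7*(3 - 6) + 9)*4 = (7*(-3) + 9)*4 = (-21 + 9)*4 = -12*4 = -48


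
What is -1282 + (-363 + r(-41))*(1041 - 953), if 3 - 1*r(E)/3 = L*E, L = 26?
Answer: 248990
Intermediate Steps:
r(E) = 9 - 78*E
-1282 + (-363 + r(-41))*(1041 - 953) = -1282 + (-363 + (9 - 78*(-41)))*(1041 - 953) = -1282 + (-363 + (9 + 3198))*88 = -1282 + (-363 + 3207)*88 = -1282 + 2844*88 = -1282 + 250272 = 248990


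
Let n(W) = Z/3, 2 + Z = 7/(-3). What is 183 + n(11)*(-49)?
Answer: 2284/9 ≈ 253.78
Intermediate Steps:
Z = -13/3 (Z = -2 + 7/(-3) = -2 + 7*(-1/3) = -2 - 7/3 = -13/3 ≈ -4.3333)
n(W) = -13/9 (n(W) = -13/3/3 = (1/3)*(-13/3) = -13/9)
183 + n(11)*(-49) = 183 - 13/9*(-49) = 183 + 637/9 = 2284/9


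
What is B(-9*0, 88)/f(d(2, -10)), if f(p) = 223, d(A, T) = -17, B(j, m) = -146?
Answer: -146/223 ≈ -0.65471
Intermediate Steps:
B(-9*0, 88)/f(d(2, -10)) = -146/223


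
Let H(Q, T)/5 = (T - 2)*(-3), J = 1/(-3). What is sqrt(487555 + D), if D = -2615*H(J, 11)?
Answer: 2*sqrt(210145) ≈ 916.83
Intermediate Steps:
J = -1/3 ≈ -0.33333
H(Q, T) = 30 - 15*T (H(Q, T) = 5*((T - 2)*(-3)) = 5*((-2 + T)*(-3)) = 5*(6 - 3*T) = 30 - 15*T)
D = 353025 (D = -2615*(30 - 15*11) = -2615*(30 - 165) = -2615*(-135) = 353025)
sqrt(487555 + D) = sqrt(487555 + 353025) = sqrt(840580) = 2*sqrt(210145)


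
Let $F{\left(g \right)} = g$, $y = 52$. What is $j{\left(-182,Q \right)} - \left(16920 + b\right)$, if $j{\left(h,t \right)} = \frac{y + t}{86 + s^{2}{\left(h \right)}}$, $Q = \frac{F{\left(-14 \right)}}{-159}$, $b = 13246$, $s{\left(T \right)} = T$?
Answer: $- \frac{1942539469}{64395} \approx -30166.0$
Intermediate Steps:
$Q = \frac{14}{159}$ ($Q = - \frac{14}{-159} = \left(-14\right) \left(- \frac{1}{159}\right) = \frac{14}{159} \approx 0.08805$)
$j{\left(h,t \right)} = \frac{52 + t}{86 + h^{2}}$
$j{\left(-182,Q \right)} - \left(16920 + b\right) = \frac{52 + \frac{14}{159}}{86 + \left(-182\right)^{2}} - \left(16920 + 13246\right) = \frac{1}{86 + 33124} \cdot \frac{8282}{159} - 30166 = \frac{1}{33210} \cdot \frac{8282}{159} - 30166 = \frac{101}{64395} - 30166 = - \frac{1942539469}{64395}$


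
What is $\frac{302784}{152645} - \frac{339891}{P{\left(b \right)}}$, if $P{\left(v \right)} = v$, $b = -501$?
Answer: $\frac{17344785493}{25491715} \approx 680.41$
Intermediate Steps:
$\frac{302784}{152645} - \frac{339891}{P{\left(b \right)}} = \frac{302784}{152645} - \frac{339891}{-501} = 302784 \cdot \frac{1}{152645} - - \frac{113297}{167} = \frac{302784}{152645} + \frac{113297}{167} = \frac{17344785493}{25491715}$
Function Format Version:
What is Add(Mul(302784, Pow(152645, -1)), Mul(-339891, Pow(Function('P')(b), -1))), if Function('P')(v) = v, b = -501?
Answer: Rational(17344785493, 25491715) ≈ 680.41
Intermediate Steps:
Add(Mul(302784, Pow(152645, -1)), Mul(-339891, Pow(Function('P')(b), -1))) = Add(Mul(302784, Pow(152645, -1)), Mul(-339891, Pow(-501, -1))) = Add(Mul(302784, Rational(1, 152645)), Mul(-339891, Rational(-1, 501))) = Add(Rational(302784, 152645), Rational(113297, 167)) = Rational(17344785493, 25491715)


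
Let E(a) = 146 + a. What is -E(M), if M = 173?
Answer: -319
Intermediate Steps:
-E(M) = -(146 + 173) = -1*319 = -319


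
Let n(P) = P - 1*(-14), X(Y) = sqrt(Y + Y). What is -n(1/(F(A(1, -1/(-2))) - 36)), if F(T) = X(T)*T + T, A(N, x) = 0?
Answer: -503/36 ≈ -13.972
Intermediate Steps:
X(Y) = sqrt(2)*sqrt(Y) (X(Y) = sqrt(2*Y) = sqrt(2)*sqrt(Y))
F(T) = T + sqrt(2)*T**(3/2) (F(T) = (sqrt(2)*sqrt(T))*T + T = sqrt(2)*T**(3/2) + T = T + sqrt(2)*T**(3/2))
n(P) = 14 + P (n(P) = P + 14 = 14 + P)
-n(1/(F(A(1, -1/(-2))) - 36)) = -(14 + 1/((0 + sqrt(2)*0**(3/2)) - 36)) = -(14 + 1/((0 + sqrt(2)*0) - 36)) = -(14 + 1/((0 + 0) - 36)) = -(14 + 1/(0 - 36)) = -(14 + 1/(-36)) = -(14 - 1/36) = -1*503/36 = -503/36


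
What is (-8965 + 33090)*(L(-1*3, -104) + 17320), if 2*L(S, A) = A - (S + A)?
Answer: 835762375/2 ≈ 4.1788e+8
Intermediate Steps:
L(S, A) = -S/2 (L(S, A) = (A - (S + A))/2 = (A - (A + S))/2 = (A + (-A - S))/2 = (-S)/2 = -S/2)
(-8965 + 33090)*(L(-1*3, -104) + 17320) = (-8965 + 33090)*(-(-1)*3/2 + 17320) = 24125*(-1/2*(-3) + 17320) = 24125*(3/2 + 17320) = 24125*(34643/2) = 835762375/2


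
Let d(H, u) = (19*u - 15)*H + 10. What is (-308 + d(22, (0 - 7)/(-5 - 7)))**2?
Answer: 5313025/36 ≈ 1.4758e+5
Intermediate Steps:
d(H, u) = 10 + H*(-15 + 19*u) (d(H, u) = (-15 + 19*u)*H + 10 = H*(-15 + 19*u) + 10 = 10 + H*(-15 + 19*u))
(-308 + d(22, (0 - 7)/(-5 - 7)))**2 = (-308 + (10 - 15*22 + 19*22*((0 - 7)/(-5 - 7))))**2 = (-308 + (10 - 330 + 19*22*(-7/(-12))))**2 = (-308 + (10 - 330 + 19*22*(-7*(-1/12))))**2 = (-308 + (10 - 330 + 19*22*(7/12)))**2 = (-308 + (10 - 330 + 1463/6))**2 = (-308 - 457/6)**2 = (-2305/6)**2 = 5313025/36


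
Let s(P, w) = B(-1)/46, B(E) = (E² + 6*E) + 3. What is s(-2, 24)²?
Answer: 1/529 ≈ 0.0018904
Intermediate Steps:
B(E) = 3 + E² + 6*E
s(P, w) = -1/23 (s(P, w) = (3 + (-1)² + 6*(-1))/46 = (3 + 1 - 6)*(1/46) = -2*1/46 = -1/23)
s(-2, 24)² = (-1/23)² = 1/529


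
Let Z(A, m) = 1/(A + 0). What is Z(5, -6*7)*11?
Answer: 11/5 ≈ 2.2000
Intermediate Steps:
Z(A, m) = 1/A
Z(5, -6*7)*11 = 11/5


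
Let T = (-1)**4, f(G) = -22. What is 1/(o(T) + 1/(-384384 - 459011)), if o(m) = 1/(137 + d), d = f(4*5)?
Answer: 19398085/168656 ≈ 115.02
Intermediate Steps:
d = -22
T = 1
o(m) = 1/115 (o(m) = 1/(137 - 22) = 1/115)
1/(o(T) + 1/(-384384 - 459011)) = 1/(1/115 + 1/(-384384 - 459011)) = 1/(1/115 + 1/(-843395)) = 1/(1/115 - 1/843395) = 1/(168656/19398085) = 19398085/168656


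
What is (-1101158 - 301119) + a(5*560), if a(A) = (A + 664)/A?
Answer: -490796517/350 ≈ -1.4023e+6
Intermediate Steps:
a(A) = (664 + A)/A
(-1101158 - 301119) + a(5*560) = (-1101158 - 301119) + (664 + 5*560)/((5*560)) = -1402277 + (664 + 2800)/2800 = -1402277 + (1/2800)*3464 = -1402277 + 433/350 = -490796517/350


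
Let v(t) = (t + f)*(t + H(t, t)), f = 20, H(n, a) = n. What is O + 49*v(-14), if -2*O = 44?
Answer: -8254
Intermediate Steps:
O = -22 (O = -½*44 = -22)
v(t) = 2*t*(20 + t) (v(t) = (t + 20)*(t + t) = (20 + t)*(2*t) = 2*t*(20 + t))
O + 49*v(-14) = -22 + 49*(2*(-14)*(20 - 14)) = -22 + 49*(2*(-14)*6) = -22 + 49*(-168) = -22 - 8232 = -8254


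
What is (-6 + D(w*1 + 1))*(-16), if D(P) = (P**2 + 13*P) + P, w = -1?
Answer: 96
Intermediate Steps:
D(P) = P**2 + 14*P
(-6 + D(w*1 + 1))*(-16) = (-6 + (-1*1 + 1)*(14 + (-1*1 + 1)))*(-16) = (-6 + (-1 + 1)*(14 + (-1 + 1)))*(-16) = (-6 + 0*(14 + 0))*(-16) = (-6 + 0*14)*(-16) = (-6 + 0)*(-16) = -6*(-16) = 96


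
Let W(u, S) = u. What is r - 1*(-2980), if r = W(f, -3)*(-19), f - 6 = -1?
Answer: 2885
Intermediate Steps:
f = 5 (f = 6 - 1 = 5)
r = -95 (r = 5*(-19) = -95)
r - 1*(-2980) = -95 - 1*(-2980) = -95 + 2980 = 2885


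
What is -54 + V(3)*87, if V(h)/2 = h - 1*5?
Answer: -402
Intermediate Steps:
V(h) = -10 + 2*h (V(h) = 2*(h - 1*5) = 2*(h - 5) = 2*(-5 + h) = -10 + 2*h)
-54 + V(3)*87 = -54 + (-10 + 2*3)*87 = -54 + (-10 + 6)*87 = -54 - 4*87 = -54 - 348 = -402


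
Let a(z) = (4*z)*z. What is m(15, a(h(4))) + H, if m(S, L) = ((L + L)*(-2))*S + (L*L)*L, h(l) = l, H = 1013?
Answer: 259317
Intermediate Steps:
a(z) = 4*z**2
m(S, L) = L**3 - 4*L*S (m(S, L) = ((2*L)*(-2))*S + L**2*L = (-4*L)*S + L**3 = -4*L*S + L**3 = L**3 - 4*L*S)
m(15, a(h(4))) + H = (4*4**2)*((4*4**2)**2 - 4*15) + 1013 = (4*16)*((4*16)**2 - 60) + 1013 = 64*(64**2 - 60) + 1013 = 64*(4096 - 60) + 1013 = 64*4036 + 1013 = 258304 + 1013 = 259317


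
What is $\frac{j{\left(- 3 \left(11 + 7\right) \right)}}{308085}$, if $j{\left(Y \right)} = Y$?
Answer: $- \frac{18}{102695} \approx -0.00017528$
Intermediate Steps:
$\frac{j{\left(- 3 \left(11 + 7\right) \right)}}{308085} = \frac{\left(-3\right) \left(11 + 7\right)}{308085} = \left(-3\right) 18 \cdot \frac{1}{308085} = \left(-54\right) \frac{1}{308085} = - \frac{18}{102695}$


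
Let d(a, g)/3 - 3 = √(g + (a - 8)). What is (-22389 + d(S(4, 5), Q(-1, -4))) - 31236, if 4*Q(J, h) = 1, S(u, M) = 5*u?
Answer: -107211/2 ≈ -53606.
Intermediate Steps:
Q(J, h) = ¼ (Q(J, h) = (¼)*1 = ¼)
d(a, g) = 9 + 3*√(-8 + a + g) (d(a, g) = 9 + 3*√(g + (a - 8)) = 9 + 3*√(g + (-8 + a)) = 9 + 3*√(-8 + a + g))
(-22389 + d(S(4, 5), Q(-1, -4))) - 31236 = (-22389 + (9 + 3*√(-8 + 5*4 + ¼))) - 31236 = (-22389 + (9 + 3*√(-8 + 20 + ¼))) - 31236 = (-22389 + (9 + 3*√(49/4))) - 31236 = (-22389 + (9 + 3*(7/2))) - 31236 = (-22389 + (9 + 21/2)) - 31236 = (-22389 + 39/2) - 31236 = -44739/2 - 31236 = -107211/2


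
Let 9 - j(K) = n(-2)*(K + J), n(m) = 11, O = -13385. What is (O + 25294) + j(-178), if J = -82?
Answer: 14778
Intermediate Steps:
j(K) = 911 - 11*K (j(K) = 9 - 11*(K - 82) = 9 - 11*(-82 + K) = 9 - (-902 + 11*K) = 9 + (902 - 11*K) = 911 - 11*K)
(O + 25294) + j(-178) = (-13385 + 25294) + (911 - 11*(-178)) = 11909 + (911 + 1958) = 11909 + 2869 = 14778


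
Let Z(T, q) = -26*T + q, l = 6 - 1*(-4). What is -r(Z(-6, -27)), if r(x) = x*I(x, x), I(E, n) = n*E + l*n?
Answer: -2313099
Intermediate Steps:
l = 10 (l = 6 + 4 = 10)
Z(T, q) = q - 26*T
I(E, n) = 10*n + E*n (I(E, n) = n*E + 10*n = E*n + 10*n = 10*n + E*n)
r(x) = x²*(10 + x) (r(x) = x*(x*(10 + x)) = x²*(10 + x))
-r(Z(-6, -27)) = -(-27 - 26*(-6))²*(10 + (-27 - 26*(-6))) = -(-27 + 156)²*(10 + (-27 + 156)) = -129²*(10 + 129) = -16641*139 = -1*2313099 = -2313099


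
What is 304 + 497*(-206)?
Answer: -102078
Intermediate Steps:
304 + 497*(-206) = 304 - 102382 = -102078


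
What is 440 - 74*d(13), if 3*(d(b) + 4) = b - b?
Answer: 736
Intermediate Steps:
d(b) = -4 (d(b) = -4 + (b - b)/3 = -4 + (⅓)*0 = -4 + 0 = -4)
440 - 74*d(13) = 440 - 74*(-4) = 440 + 296 = 736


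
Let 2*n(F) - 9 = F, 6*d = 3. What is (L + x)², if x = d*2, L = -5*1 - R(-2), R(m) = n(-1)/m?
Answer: 4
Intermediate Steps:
d = ½ (d = (⅙)*3 = ½ ≈ 0.50000)
n(F) = 9/2 + F/2
R(m) = 4/m (R(m) = (9/2 + (½)*(-1))/m = (9/2 - ½)/m = 4/m)
L = -3 (L = -5*1 - 4/(-2) = -5 - 4*(-1)/2 = -5 - 1*(-2) = -5 + 2 = -3)
x = 1 (x = (½)*2 = 1)
(L + x)² = (-3 + 1)² = (-2)² = 4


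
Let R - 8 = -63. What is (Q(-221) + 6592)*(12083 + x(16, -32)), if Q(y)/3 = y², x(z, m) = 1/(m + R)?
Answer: 160957550300/87 ≈ 1.8501e+9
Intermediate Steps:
R = -55 (R = 8 - 63 = -55)
x(z, m) = 1/(-55 + m) (x(z, m) = 1/(m - 55) = 1/(-55 + m))
Q(y) = 3*y²
(Q(-221) + 6592)*(12083 + x(16, -32)) = (3*(-221)² + 6592)*(12083 + 1/(-55 - 32)) = (3*48841 + 6592)*(12083 + 1/(-87)) = (146523 + 6592)*(12083 - 1/87) = 153115*(1051220/87) = 160957550300/87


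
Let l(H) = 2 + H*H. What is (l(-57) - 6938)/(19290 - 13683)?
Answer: -1229/1869 ≈ -0.65757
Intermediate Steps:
l(H) = 2 + H**2
(l(-57) - 6938)/(19290 - 13683) = ((2 + (-57)**2) - 6938)/(19290 - 13683) = ((2 + 3249) - 6938)/5607 = (3251 - 6938)*(1/5607) = -3687*1/5607 = -1229/1869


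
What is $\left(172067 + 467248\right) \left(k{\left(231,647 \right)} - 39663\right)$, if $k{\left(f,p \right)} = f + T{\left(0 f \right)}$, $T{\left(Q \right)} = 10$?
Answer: $-25203075930$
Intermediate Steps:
$k{\left(f,p \right)} = 10 + f$ ($k{\left(f,p \right)} = f + 10 = 10 + f$)
$\left(172067 + 467248\right) \left(k{\left(231,647 \right)} - 39663\right) = \left(172067 + 467248\right) \left(\left(10 + 231\right) - 39663\right) = 639315 \left(241 - 39663\right) = 639315 \left(-39422\right) = -25203075930$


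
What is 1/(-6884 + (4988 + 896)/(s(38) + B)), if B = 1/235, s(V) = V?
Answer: -8931/60098264 ≈ -0.00014861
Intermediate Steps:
B = 1/235 ≈ 0.0042553
1/(-6884 + (4988 + 896)/(s(38) + B)) = 1/(-6884 + (4988 + 896)/(38 + 1/235)) = 1/(-6884 + 5884/(8931/235)) = 1/(-6884 + 5884*(235/8931)) = 1/(-6884 + 1382740/8931) = 1/(-60098264/8931) = -8931/60098264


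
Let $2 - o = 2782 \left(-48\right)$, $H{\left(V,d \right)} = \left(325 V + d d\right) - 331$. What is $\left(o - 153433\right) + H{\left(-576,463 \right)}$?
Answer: $6943$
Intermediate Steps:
$H{\left(V,d \right)} = -331 + d^{2} + 325 V$ ($H{\left(V,d \right)} = \left(325 V + d^{2}\right) - 331 = \left(d^{2} + 325 V\right) - 331 = -331 + d^{2} + 325 V$)
$o = 133538$ ($o = 2 - 2782 \left(-48\right) = 2 - -133536 = 2 + 133536 = 133538$)
$\left(o - 153433\right) + H{\left(-576,463 \right)} = \left(133538 - 153433\right) + \left(-331 + 463^{2} + 325 \left(-576\right)\right) = -19895 - -26838 = -19895 + 26838 = 6943$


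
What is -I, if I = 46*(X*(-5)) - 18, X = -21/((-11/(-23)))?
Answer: -110892/11 ≈ -10081.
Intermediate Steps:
X = -483/11 (X = -21/((-11*(-1/23))) = -21/11/23 = -21*23/11 = -483/11 ≈ -43.909)
I = 110892/11 (I = 46*(-483/11*(-5)) - 18 = 46*(2415/11) - 18 = 111090/11 - 18 = 110892/11 ≈ 10081.)
-I = -1*110892/11 = -110892/11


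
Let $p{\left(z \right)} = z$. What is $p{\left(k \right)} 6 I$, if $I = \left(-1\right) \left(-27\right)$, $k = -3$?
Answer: $-486$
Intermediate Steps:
$I = 27$
$p{\left(k \right)} 6 I = \left(-3\right) 6 \cdot 27 = \left(-18\right) 27 = -486$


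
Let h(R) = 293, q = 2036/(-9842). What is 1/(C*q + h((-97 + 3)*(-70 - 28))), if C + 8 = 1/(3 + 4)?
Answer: 34447/10148961 ≈ 0.0033941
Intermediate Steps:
q = -1018/4921 (q = 2036*(-1/9842) = -1018/4921 ≈ -0.20687)
C = -55/7 (C = -8 + 1/(3 + 4) = -8 + 1/7 = -8 + ⅐ = -55/7 ≈ -7.8571)
1/(C*q + h((-97 + 3)*(-70 - 28))) = 1/(-55/7*(-1018/4921) + 293) = 1/(55990/34447 + 293) = 1/(10148961/34447) = 34447/10148961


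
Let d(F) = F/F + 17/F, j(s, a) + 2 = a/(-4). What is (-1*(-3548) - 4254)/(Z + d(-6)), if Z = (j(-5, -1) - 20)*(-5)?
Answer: -8472/1283 ≈ -6.6033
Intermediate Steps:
j(s, a) = -2 - a/4 (j(s, a) = -2 + a/(-4) = -2 + a*(-¼) = -2 - a/4)
d(F) = 1 + 17/F
Z = 435/4 (Z = ((-2 - ¼*(-1)) - 20)*(-5) = ((-2 + ¼) - 20)*(-5) = (-7/4 - 20)*(-5) = -87/4*(-5) = 435/4 ≈ 108.75)
(-1*(-3548) - 4254)/(Z + d(-6)) = (-1*(-3548) - 4254)/(435/4 + (17 - 6)/(-6)) = (3548 - 4254)/(435/4 - ⅙*11) = -706/(435/4 - 11/6) = -706/1283/12 = -706*12/1283 = -8472/1283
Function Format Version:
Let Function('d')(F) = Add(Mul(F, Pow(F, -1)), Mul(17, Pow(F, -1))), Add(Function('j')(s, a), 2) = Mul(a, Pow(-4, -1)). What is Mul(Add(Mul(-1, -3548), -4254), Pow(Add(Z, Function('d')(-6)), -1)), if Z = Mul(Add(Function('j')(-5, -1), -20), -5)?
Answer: Rational(-8472, 1283) ≈ -6.6033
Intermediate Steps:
Function('j')(s, a) = Add(-2, Mul(Rational(-1, 4), a)) (Function('j')(s, a) = Add(-2, Mul(a, Pow(-4, -1))) = Add(-2, Mul(a, Rational(-1, 4))) = Add(-2, Mul(Rational(-1, 4), a)))
Function('d')(F) = Add(1, Mul(17, Pow(F, -1)))
Z = Rational(435, 4) (Z = Mul(Add(Add(-2, Mul(Rational(-1, 4), -1)), -20), -5) = Mul(Add(Add(-2, Rational(1, 4)), -20), -5) = Mul(Add(Rational(-7, 4), -20), -5) = Mul(Rational(-87, 4), -5) = Rational(435, 4) ≈ 108.75)
Mul(Add(Mul(-1, -3548), -4254), Pow(Add(Z, Function('d')(-6)), -1)) = Mul(Add(Mul(-1, -3548), -4254), Pow(Add(Rational(435, 4), Mul(Pow(-6, -1), Add(17, -6))), -1)) = Mul(Add(3548, -4254), Pow(Add(Rational(435, 4), Mul(Rational(-1, 6), 11)), -1)) = Mul(-706, Pow(Add(Rational(435, 4), Rational(-11, 6)), -1)) = Mul(-706, Pow(Rational(1283, 12), -1)) = Mul(-706, Rational(12, 1283)) = Rational(-8472, 1283)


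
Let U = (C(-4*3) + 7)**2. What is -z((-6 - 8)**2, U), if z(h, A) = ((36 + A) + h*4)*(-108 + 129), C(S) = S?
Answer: -17745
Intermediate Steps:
U = 25 (U = (-4*3 + 7)**2 = (-12 + 7)**2 = (-5)**2 = 25)
z(h, A) = 756 + 21*A + 84*h (z(h, A) = ((36 + A) + 4*h)*21 = (36 + A + 4*h)*21 = 756 + 21*A + 84*h)
-z((-6 - 8)**2, U) = -(756 + 21*25 + 84*(-6 - 8)**2) = -(756 + 525 + 84*(-14)**2) = -(756 + 525 + 84*196) = -(756 + 525 + 16464) = -1*17745 = -17745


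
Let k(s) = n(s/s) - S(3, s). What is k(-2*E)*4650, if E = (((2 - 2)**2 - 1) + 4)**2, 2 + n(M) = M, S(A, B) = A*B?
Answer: 246450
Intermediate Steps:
n(M) = -2 + M
E = 9 (E = ((0**2 - 1) + 4)**2 = ((0 - 1) + 4)**2 = (-1 + 4)**2 = 3**2 = 9)
k(s) = -1 - 3*s (k(s) = (-2 + s/s) - 3*s = (-2 + 1) - 3*s = -1 - 3*s)
k(-2*E)*4650 = (-1 - (-6)*9)*4650 = (-1 - 3*(-18))*4650 = (-1 + 54)*4650 = 53*4650 = 246450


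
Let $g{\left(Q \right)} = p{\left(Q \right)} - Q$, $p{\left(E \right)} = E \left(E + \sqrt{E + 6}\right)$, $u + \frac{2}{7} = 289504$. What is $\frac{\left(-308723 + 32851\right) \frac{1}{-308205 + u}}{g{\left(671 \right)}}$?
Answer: $\frac{1293839680}{39371880978397} - \frac{1931104 \sqrt{677}}{39371880978397} \approx 3.1586 \cdot 10^{-5}$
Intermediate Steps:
$u = \frac{2026526}{7}$ ($u = - \frac{2}{7} + 289504 = \frac{2026526}{7} \approx 2.895 \cdot 10^{5}$)
$p{\left(E \right)} = E \left(E + \sqrt{6 + E}\right)$
$g{\left(Q \right)} = - Q + Q \left(Q + \sqrt{6 + Q}\right)$ ($g{\left(Q \right)} = Q \left(Q + \sqrt{6 + Q}\right) - Q = - Q + Q \left(Q + \sqrt{6 + Q}\right)$)
$\frac{\left(-308723 + 32851\right) \frac{1}{-308205 + u}}{g{\left(671 \right)}} = \frac{\left(-308723 + 32851\right) \frac{1}{-308205 + \frac{2026526}{7}}}{671 \left(-1 + 671 + \sqrt{6 + 671}\right)} = \frac{\left(-275872\right) \frac{1}{- \frac{130909}{7}}}{671 \left(-1 + 671 + \sqrt{677}\right)} = \frac{\left(-275872\right) \left(- \frac{7}{130909}\right)}{671 \left(670 + \sqrt{677}\right)} = \frac{1931104}{130909 \left(449570 + 671 \sqrt{677}\right)}$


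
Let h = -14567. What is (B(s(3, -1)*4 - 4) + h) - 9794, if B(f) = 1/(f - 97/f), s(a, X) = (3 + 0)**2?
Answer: -22582615/927 ≈ -24361.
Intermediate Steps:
s(a, X) = 9 (s(a, X) = 3**2 = 9)
(B(s(3, -1)*4 - 4) + h) - 9794 = ((9*4 - 4)/(-97 + (9*4 - 4)**2) - 14567) - 9794 = ((36 - 4)/(-97 + (36 - 4)**2) - 14567) - 9794 = (32/(-97 + 32**2) - 14567) - 9794 = (32/(-97 + 1024) - 14567) - 9794 = (32/927 - 14567) - 9794 = -13503577/927 - 9794 = -22582615/927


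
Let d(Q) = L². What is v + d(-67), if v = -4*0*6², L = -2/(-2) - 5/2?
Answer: 9/4 ≈ 2.2500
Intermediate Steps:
L = -3/2 (L = -2*(-½) - 5*½ = 1 - 5/2 = -3/2 ≈ -1.5000)
v = 0 (v = 0*36 = 0)
d(Q) = 9/4 (d(Q) = (-3/2)² = 9/4)
v + d(-67) = 0 + 9/4 = 9/4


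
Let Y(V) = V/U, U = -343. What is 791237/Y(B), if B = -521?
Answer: 271394291/521 ≈ 5.2091e+5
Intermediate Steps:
Y(V) = -V/343 (Y(V) = V/(-343) = V*(-1/343) = -V/343)
791237/Y(B) = 791237/((-1/343*(-521))) = 791237/(521/343) = 791237*(343/521) = 271394291/521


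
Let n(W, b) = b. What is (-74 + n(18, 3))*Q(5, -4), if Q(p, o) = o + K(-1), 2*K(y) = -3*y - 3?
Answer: 284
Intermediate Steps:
K(y) = -3/2 - 3*y/2 (K(y) = (-3*y - 3)/2 = (-3 - 3*y)/2 = -3/2 - 3*y/2)
Q(p, o) = o (Q(p, o) = o + (-3/2 - 3/2*(-1)) = o + (-3/2 + 3/2) = o + 0 = o)
(-74 + n(18, 3))*Q(5, -4) = (-74 + 3)*(-4) = -71*(-4) = 284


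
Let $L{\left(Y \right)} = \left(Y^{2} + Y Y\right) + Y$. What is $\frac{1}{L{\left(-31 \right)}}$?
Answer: $\frac{1}{1891} \approx 0.00052882$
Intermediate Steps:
$L{\left(Y \right)} = Y + 2 Y^{2}$ ($L{\left(Y \right)} = \left(Y^{2} + Y^{2}\right) + Y = 2 Y^{2} + Y = Y + 2 Y^{2}$)
$\frac{1}{L{\left(-31 \right)}} = \frac{1}{\left(-31\right) \left(1 + 2 \left(-31\right)\right)} = \frac{1}{\left(-31\right) \left(1 - 62\right)} = \frac{1}{\left(-31\right) \left(-61\right)} = \frac{1}{1891}$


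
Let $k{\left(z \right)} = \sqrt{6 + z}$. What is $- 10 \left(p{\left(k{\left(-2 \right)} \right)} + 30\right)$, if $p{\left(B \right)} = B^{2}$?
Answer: $-340$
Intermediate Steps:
$- 10 \left(p{\left(k{\left(-2 \right)} \right)} + 30\right) = - 10 \left(\left(\sqrt{6 - 2}\right)^{2} + 30\right) = - 10 \left(\left(\sqrt{4}\right)^{2} + 30\right) = - 10 \left(2^{2} + 30\right) = - 10 \left(4 + 30\right) = \left(-10\right) 34 = -340$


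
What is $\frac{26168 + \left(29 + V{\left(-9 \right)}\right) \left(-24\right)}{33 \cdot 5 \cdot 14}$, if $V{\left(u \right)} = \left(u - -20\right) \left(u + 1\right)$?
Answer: $\frac{13792}{1155} \approx 11.941$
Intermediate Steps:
$V{\left(u \right)} = \left(1 + u\right) \left(20 + u\right)$ ($V{\left(u \right)} = \left(u + 20\right) \left(1 + u\right) = \left(20 + u\right) \left(1 + u\right) = \left(1 + u\right) \left(20 + u\right)$)
$\frac{26168 + \left(29 + V{\left(-9 \right)}\right) \left(-24\right)}{33 \cdot 5 \cdot 14} = \frac{26168 + \left(29 + \left(20 + \left(-9\right)^{2} + 21 \left(-9\right)\right)\right) \left(-24\right)}{33 \cdot 5 \cdot 14} = \frac{26168 + \left(29 + \left(20 + 81 - 189\right)\right) \left(-24\right)}{165 \cdot 14} = \frac{26168 + \left(29 - 88\right) \left(-24\right)}{2310} = \left(26168 - -1416\right) \frac{1}{2310} = \left(26168 + 1416\right) \frac{1}{2310} = 27584 \cdot \frac{1}{2310} = \frac{13792}{1155}$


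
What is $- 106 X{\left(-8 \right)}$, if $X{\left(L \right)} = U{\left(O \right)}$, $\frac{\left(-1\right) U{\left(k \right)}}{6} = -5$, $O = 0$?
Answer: $-3180$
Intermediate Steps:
$U{\left(k \right)} = 30$ ($U{\left(k \right)} = \left(-6\right) \left(-5\right) = 30$)
$X{\left(L \right)} = 30$
$- 106 X{\left(-8 \right)} = \left(-106\right) 30 = -3180$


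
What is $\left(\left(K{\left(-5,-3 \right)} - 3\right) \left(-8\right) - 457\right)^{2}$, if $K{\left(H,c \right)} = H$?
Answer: $154449$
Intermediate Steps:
$\left(\left(K{\left(-5,-3 \right)} - 3\right) \left(-8\right) - 457\right)^{2} = \left(\left(-5 - 3\right) \left(-8\right) - 457\right)^{2} = \left(\left(-8\right) \left(-8\right) - 457\right)^{2} = \left(64 - 457\right)^{2} = \left(-393\right)^{2} = 154449$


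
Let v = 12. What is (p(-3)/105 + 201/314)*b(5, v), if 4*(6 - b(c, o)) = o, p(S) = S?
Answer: 20163/10990 ≈ 1.8347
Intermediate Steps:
b(c, o) = 6 - o/4
(p(-3)/105 + 201/314)*b(5, v) = (-3/105 + 201/314)*(6 - ¼*12) = (-3*1/105 + 201*(1/314))*(6 - 3) = (-1/35 + 201/314)*3 = (6721/10990)*3 = 20163/10990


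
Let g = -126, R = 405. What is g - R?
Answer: -531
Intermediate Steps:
g - R = -126 - 1*405 = -126 - 405 = -531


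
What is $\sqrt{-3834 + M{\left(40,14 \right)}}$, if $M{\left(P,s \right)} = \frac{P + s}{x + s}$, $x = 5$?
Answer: $\frac{6 i \sqrt{38418}}{19} \approx 61.896 i$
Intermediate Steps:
$M{\left(P,s \right)} = \frac{P + s}{5 + s}$
$\sqrt{-3834 + M{\left(40,14 \right)}} = \sqrt{-3834 + \frac{40 + 14}{5 + 14}} = \sqrt{-3834 + \frac{1}{19} \cdot 54} = \sqrt{-3834 + \frac{54}{19}} = \sqrt{- \frac{72792}{19}} = \frac{6 i \sqrt{38418}}{19}$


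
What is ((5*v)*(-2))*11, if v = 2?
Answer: -220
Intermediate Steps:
((5*v)*(-2))*11 = ((5*2)*(-2))*11 = (10*(-2))*11 = -20*11 = -220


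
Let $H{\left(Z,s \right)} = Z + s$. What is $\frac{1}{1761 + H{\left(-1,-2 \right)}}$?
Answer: $\frac{1}{1758} \approx 0.00056883$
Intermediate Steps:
$\frac{1}{1761 + H{\left(-1,-2 \right)}} = \frac{1}{1761 - 3} = \frac{1}{1758}$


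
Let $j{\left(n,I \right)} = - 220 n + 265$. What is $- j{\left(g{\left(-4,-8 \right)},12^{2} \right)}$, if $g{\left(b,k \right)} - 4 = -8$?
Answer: $-1145$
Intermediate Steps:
$g{\left(b,k \right)} = -4$ ($g{\left(b,k \right)} = 4 - 8 = -4$)
$j{\left(n,I \right)} = 265 - 220 n$
$- j{\left(g{\left(-4,-8 \right)},12^{2} \right)} = - (265 - -880) = - (265 + 880) = \left(-1\right) 1145 = -1145$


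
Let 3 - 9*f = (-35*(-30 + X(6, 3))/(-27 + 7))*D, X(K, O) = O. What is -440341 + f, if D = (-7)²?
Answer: -5281001/12 ≈ -4.4008e+5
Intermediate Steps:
D = 49
f = 3091/12 (f = ⅓ - (-35*(-30 + 3)/(-27 + 7))*49/9 = ⅓ - (-(-945)/(-20))*49/9 = ⅓ - (-(-945)*(-1)/20)*49/9 = ⅓ - (-35*27/20)*49/9 = ⅓ - (-21)*49/4 = ⅓ - ⅑*(-9261/4) = ⅓ + 1029/4 = 3091/12 ≈ 257.58)
-440341 + f = -440341 + 3091/12 = -5281001/12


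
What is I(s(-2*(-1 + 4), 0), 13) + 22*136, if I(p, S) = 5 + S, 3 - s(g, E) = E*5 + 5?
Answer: 3010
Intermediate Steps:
s(g, E) = -2 - 5*E (s(g, E) = 3 - (E*5 + 5) = 3 - (5*E + 5) = 3 - (5 + 5*E) = 3 + (-5 - 5*E) = -2 - 5*E)
I(s(-2*(-1 + 4), 0), 13) + 22*136 = (5 + 13) + 22*136 = 18 + 2992 = 3010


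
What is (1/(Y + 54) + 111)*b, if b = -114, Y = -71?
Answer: -215004/17 ≈ -12647.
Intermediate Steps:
(1/(Y + 54) + 111)*b = (1/(-71 + 54) + 111)*(-114) = (1/(-17) + 111)*(-114) = (-1/17 + 111)*(-114) = (1886/17)*(-114) = -215004/17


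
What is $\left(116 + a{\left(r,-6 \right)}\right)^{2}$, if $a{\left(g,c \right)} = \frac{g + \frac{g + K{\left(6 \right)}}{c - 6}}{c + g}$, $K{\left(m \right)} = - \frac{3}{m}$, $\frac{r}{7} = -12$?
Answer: $\frac{63709293649}{4665600} \approx 13655.0$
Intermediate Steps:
$r = -84$ ($r = 7 \left(-12\right) = -84$)
$a{\left(g,c \right)} = \frac{g + \frac{- \frac{1}{2} + g}{-6 + c}}{c + g}$ ($a{\left(g,c \right)} = \frac{g + \frac{g - \frac{3}{6}}{c - 6}}{c + g} = \frac{g + \frac{g - \frac{1}{2}}{-6 + c}}{c + g} = \frac{g + \frac{- \frac{1}{2} + g}{-6 + c}}{c + g}$)
$\left(116 + a{\left(r,-6 \right)}\right)^{2} = \left(116 + \frac{- \frac{1}{2} - -420 - -504}{\left(-6\right)^{2} - -36 - -504 - -504}\right)^{2} = \left(116 + \frac{- \frac{1}{2} + 420 + 504}{36 + 36 + 504 + 504}\right)^{2} = \left(116 + \frac{1}{1080} \cdot \frac{1847}{2}\right)^{2} = \left(116 + \frac{1847}{2160}\right)^{2} = \left(\frac{252407}{2160}\right)^{2} = \frac{63709293649}{4665600}$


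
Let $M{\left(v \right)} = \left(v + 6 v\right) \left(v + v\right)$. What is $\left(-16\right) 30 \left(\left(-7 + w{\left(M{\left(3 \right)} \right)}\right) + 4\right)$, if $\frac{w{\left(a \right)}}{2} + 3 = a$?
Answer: $-116640$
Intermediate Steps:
$M{\left(v \right)} = 14 v^{2}$ ($M{\left(v \right)} = 7 v 2 v = 14 v^{2}$)
$w{\left(a \right)} = -6 + 2 a$
$\left(-16\right) 30 \left(\left(-7 + w{\left(M{\left(3 \right)} \right)}\right) + 4\right) = \left(-16\right) 30 \left(\left(-7 - \left(6 - 2 \cdot 14 \cdot 3^{2}\right)\right) + 4\right) = - 480 \left(\left(-7 - \left(6 - 2 \cdot 14 \cdot 9\right)\right) + 4\right) = - 480 \left(\left(-7 + \left(-6 + 2 \cdot 126\right)\right) + 4\right) = - 480 \left(\left(-7 + \left(-6 + 252\right)\right) + 4\right) = - 480 \left(\left(-7 + 246\right) + 4\right) = - 480 \left(239 + 4\right) = \left(-480\right) 243 = -116640$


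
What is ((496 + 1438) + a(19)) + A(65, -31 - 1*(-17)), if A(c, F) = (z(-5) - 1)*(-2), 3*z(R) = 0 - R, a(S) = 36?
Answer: 5906/3 ≈ 1968.7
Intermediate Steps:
z(R) = -R/3 (z(R) = (0 - R)/3 = (-R)/3 = -R/3)
A(c, F) = -4/3 (A(c, F) = (-⅓*(-5) - 1)*(-2) = (5/3 - 1)*(-2) = (⅔)*(-2) = -4/3)
((496 + 1438) + a(19)) + A(65, -31 - 1*(-17)) = ((496 + 1438) + 36) - 4/3 = (1934 + 36) - 4/3 = 1970 - 4/3 = 5906/3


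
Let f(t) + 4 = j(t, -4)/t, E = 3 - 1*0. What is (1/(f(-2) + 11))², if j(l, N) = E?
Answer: 4/121 ≈ 0.033058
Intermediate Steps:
E = 3 (E = 3 + 0 = 3)
j(l, N) = 3
f(t) = -4 + 3/t
(1/(f(-2) + 11))² = (1/((-4 + 3/(-2)) + 11))² = (1/((-4 + 3*(-½)) + 11))² = (1/((-4 - 3/2) + 11))² = (1/(-11/2 + 11))² = (1/(11/2))² = (2/11)² = 4/121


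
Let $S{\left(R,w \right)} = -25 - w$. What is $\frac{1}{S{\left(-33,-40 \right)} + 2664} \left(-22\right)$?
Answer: $- \frac{22}{2679} \approx -0.008212$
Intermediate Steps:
$\frac{1}{S{\left(-33,-40 \right)} + 2664} \left(-22\right) = \frac{1}{\left(-25 - -40\right) + 2664} \left(-22\right) = \frac{1}{\left(-25 + 40\right) + 2664} \left(-22\right) = \frac{1}{15 + 2664} \left(-22\right) = \frac{1}{2679} \left(-22\right) = - \frac{22}{2679}$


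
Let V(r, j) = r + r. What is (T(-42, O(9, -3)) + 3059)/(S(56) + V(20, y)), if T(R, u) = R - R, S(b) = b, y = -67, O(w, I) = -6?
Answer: 3059/96 ≈ 31.865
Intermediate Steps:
T(R, u) = 0
V(r, j) = 2*r
(T(-42, O(9, -3)) + 3059)/(S(56) + V(20, y)) = (0 + 3059)/(56 + 2*20) = 3059/(56 + 40) = 3059/96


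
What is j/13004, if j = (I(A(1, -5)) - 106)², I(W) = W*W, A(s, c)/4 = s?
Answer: 2025/3251 ≈ 0.62288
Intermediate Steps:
A(s, c) = 4*s
I(W) = W²
j = 8100 (j = ((4*1)² - 106)² = (4² - 106)² = (16 - 106)² = (-90)² = 8100)
j/13004 = 8100/13004 = 8100*(1/13004) = 2025/3251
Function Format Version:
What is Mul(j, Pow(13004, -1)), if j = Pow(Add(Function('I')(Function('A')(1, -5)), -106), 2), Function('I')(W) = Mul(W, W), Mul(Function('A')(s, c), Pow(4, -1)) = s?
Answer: Rational(2025, 3251) ≈ 0.62288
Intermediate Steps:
Function('A')(s, c) = Mul(4, s)
Function('I')(W) = Pow(W, 2)
j = 8100 (j = Pow(Add(Pow(Mul(4, 1), 2), -106), 2) = Pow(Add(Pow(4, 2), -106), 2) = Pow(Add(16, -106), 2) = Pow(-90, 2) = 8100)
Mul(j, Pow(13004, -1)) = Mul(8100, Pow(13004, -1)) = Mul(8100, Rational(1, 13004)) = Rational(2025, 3251)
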